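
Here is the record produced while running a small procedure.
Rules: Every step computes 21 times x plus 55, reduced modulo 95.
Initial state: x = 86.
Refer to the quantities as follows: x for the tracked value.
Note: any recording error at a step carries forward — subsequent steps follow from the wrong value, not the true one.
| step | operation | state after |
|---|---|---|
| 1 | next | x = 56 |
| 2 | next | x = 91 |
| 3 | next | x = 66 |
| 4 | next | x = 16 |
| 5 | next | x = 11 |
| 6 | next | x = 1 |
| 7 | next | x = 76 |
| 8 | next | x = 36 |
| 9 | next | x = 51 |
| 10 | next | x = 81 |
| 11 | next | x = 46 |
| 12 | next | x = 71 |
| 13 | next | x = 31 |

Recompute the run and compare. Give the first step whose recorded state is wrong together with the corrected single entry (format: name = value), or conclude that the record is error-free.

step 1: x = (21*86 + 55) mod 95 = 56 -> matches
step 2: x = (21*56 + 55) mod 95 = 91 -> exactly as logged
step 3: x = (21*91 + 55) mod 95 = 66 -> verified
step 4: x = (21*66 + 55) mod 95 = 16 -> consistent with the record
step 5: x = (21*16 + 55) mod 95 = 11 -> same as recorded
step 6: x = (21*11 + 55) mod 95 = 1 -> consistent with the record
step 7: x = (21*1 + 55) mod 95 = 76 -> in agreement
step 8: x = (21*76 + 55) mod 95 = 36 -> same as recorded
step 9: x = (21*36 + 55) mod 95 = 51 -> checks out
step 10: x = (21*51 + 55) mod 95 = 81 -> consistent with the record
step 11: x = (21*81 + 55) mod 95 = 46 -> matches
step 12: x = (21*46 + 55) mod 95 = 71 -> consistent with the record
step 13: x = (21*71 + 55) mod 95 = 26 -> the record disagrees here
That makes step 13 the first incorrect line — x = 26 is what it should show.

step 13, x = 26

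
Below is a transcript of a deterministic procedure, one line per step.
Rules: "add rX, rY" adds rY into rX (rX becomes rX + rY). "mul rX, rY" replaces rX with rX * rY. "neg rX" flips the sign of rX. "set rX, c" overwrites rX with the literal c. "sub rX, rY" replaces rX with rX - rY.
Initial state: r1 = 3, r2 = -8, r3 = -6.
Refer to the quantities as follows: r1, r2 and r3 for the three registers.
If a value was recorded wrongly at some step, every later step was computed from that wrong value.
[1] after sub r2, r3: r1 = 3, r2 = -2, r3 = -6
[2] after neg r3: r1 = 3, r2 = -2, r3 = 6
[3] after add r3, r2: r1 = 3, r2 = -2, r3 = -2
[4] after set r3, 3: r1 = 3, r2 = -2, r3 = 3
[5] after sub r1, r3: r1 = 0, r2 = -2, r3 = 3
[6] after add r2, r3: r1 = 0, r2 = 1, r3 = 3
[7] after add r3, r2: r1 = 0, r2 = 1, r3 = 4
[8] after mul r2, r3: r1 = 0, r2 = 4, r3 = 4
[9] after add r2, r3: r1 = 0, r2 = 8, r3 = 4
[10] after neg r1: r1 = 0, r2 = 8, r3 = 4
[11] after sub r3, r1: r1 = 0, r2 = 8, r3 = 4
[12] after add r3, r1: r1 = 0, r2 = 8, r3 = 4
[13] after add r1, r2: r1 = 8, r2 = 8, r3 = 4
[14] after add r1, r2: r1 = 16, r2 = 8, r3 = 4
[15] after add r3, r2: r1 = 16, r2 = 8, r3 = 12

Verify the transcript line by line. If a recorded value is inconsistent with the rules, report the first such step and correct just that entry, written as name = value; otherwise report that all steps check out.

step 1: r2 = -8 - -6 = -2 -> no discrepancy
step 2: r3 = -(-6) = 6 -> confirmed correct
step 3: r3 = 6 + -2 = 4 -> first mismatch against the transcript
First deviation found at step 3; the corrected entry is r3 = 4.

step 3, r3 = 4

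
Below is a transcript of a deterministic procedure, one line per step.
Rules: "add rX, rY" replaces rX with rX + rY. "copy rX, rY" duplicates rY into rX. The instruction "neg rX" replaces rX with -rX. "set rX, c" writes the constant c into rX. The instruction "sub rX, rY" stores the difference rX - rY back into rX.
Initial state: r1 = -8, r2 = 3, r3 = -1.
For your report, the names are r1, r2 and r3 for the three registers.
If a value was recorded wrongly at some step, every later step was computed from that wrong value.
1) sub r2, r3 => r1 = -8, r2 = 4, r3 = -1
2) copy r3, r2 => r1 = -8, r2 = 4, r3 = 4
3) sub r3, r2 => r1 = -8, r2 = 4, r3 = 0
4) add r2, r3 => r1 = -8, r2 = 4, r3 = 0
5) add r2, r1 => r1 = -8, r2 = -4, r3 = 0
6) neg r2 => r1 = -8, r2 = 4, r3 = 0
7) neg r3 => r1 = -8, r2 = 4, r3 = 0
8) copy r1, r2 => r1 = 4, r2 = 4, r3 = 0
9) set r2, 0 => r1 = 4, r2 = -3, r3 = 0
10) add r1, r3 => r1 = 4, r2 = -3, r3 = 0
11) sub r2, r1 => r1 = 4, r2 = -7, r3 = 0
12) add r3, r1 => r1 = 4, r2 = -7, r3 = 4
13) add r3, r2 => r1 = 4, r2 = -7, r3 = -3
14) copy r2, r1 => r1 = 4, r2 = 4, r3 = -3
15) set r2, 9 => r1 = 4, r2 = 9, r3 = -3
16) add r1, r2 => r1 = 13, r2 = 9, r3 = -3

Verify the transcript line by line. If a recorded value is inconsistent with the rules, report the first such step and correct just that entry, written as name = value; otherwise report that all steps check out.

Recomputing the run from the initial state:
step 1: r1 = -8, r2 = 4, r3 = -1
step 2: r1 = -8, r2 = 4, r3 = 4
step 3: r1 = -8, r2 = 4, r3 = 0
step 4: r1 = -8, r2 = 4, r3 = 0
step 5: r1 = -8, r2 = -4, r3 = 0
step 6: r1 = -8, r2 = 4, r3 = 0
step 7: r1 = -8, r2 = 4, r3 = 0
step 8: r1 = 4, r2 = 4, r3 = 0
step 9: r1 = 4, r2 = 0, r3 = 0
step 10: r1 = 4, r2 = 0, r3 = 0
step 11: r1 = 4, r2 = -4, r3 = 0
step 12: r1 = 4, r2 = -4, r3 = 4
step 13: r1 = 4, r2 = -4, r3 = 0
step 14: r1 = 4, r2 = 4, r3 = 0
step 15: r1 = 4, r2 = 9, r3 = 0
step 16: r1 = 13, r2 = 9, r3 = 0
The first disagreement with the transcript is at step 9, where the value should be r2 = 0.

step 9, r2 = 0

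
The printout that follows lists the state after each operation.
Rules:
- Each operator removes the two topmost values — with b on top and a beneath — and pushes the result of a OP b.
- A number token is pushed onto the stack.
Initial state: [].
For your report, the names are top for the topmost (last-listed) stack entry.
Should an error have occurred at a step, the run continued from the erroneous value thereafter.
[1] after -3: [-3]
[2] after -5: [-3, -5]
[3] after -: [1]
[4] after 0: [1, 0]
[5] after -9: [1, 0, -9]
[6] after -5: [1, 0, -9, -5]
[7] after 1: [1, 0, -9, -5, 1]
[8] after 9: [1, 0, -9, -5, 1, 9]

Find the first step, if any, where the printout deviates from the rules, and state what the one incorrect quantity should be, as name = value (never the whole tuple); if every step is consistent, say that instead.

step 3, top = 2

Recomputing the run from the initial state:
step 1: [-3]
step 2: [-3, -5]
step 3: [2]
step 4: [2, 0]
step 5: [2, 0, -9]
step 6: [2, 0, -9, -5]
step 7: [2, 0, -9, -5, 1]
step 8: [2, 0, -9, -5, 1, 9]
The first disagreement with the printout is at step 3, where the value should be top = 2.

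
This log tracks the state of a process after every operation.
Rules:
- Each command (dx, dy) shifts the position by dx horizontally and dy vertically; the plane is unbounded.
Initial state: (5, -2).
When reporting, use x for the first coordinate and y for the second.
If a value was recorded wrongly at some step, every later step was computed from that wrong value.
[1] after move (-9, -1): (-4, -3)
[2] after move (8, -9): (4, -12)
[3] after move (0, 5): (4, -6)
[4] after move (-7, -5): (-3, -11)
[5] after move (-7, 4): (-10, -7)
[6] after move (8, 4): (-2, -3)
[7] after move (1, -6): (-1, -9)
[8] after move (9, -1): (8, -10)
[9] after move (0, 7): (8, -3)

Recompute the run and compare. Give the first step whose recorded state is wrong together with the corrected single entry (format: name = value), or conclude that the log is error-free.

step 3, y = -7

Recomputing the run from the initial state:
step 1: x = -4, y = -3
step 2: x = 4, y = -12
step 3: x = 4, y = -7
step 4: x = -3, y = -12
step 5: x = -10, y = -8
step 6: x = -2, y = -4
step 7: x = -1, y = -10
step 8: x = 8, y = -11
step 9: x = 8, y = -4
The first disagreement with the log is at step 3, where the value should be y = -7.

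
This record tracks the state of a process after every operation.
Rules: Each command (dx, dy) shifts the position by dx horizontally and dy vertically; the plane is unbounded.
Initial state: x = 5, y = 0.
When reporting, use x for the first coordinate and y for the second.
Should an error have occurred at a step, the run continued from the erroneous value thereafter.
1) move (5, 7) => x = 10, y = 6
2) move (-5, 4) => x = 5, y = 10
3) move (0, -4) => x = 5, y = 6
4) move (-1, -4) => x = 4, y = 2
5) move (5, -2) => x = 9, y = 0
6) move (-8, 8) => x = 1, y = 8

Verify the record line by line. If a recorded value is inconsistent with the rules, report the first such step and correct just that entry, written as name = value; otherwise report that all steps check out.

Recomputing the run from the initial state:
step 1: x = 10, y = 7
step 2: x = 5, y = 11
step 3: x = 5, y = 7
step 4: x = 4, y = 3
step 5: x = 9, y = 1
step 6: x = 1, y = 9
The first disagreement with the record is at step 1, where the value should be y = 7.

step 1, y = 7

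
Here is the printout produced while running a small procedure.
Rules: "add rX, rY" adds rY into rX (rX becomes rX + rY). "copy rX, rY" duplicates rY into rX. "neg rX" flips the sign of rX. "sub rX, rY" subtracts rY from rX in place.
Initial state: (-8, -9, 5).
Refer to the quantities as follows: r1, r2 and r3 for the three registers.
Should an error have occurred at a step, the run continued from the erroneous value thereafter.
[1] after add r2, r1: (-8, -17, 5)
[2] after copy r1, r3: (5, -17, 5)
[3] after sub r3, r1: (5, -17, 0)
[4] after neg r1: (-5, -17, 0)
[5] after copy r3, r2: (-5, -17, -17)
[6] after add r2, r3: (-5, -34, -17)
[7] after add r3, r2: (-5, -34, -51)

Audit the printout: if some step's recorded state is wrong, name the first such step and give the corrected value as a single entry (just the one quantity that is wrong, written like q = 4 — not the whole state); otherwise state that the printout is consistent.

1. r2 = -9 + -8 = -17 (confirmed correct)
2. r1 = 5 (same as recorded)
3. r3 = 5 - 5 = 0 (agrees with the printout)
4. r1 = -(5) = -5 (consistent with the printout)
5. r3 = -17 (in agreement)
6. r2 = -17 + -17 = -34 (in agreement)
7. r3 = -17 + -34 = -51 (confirmed correct)
All entries verified; no error found.

no error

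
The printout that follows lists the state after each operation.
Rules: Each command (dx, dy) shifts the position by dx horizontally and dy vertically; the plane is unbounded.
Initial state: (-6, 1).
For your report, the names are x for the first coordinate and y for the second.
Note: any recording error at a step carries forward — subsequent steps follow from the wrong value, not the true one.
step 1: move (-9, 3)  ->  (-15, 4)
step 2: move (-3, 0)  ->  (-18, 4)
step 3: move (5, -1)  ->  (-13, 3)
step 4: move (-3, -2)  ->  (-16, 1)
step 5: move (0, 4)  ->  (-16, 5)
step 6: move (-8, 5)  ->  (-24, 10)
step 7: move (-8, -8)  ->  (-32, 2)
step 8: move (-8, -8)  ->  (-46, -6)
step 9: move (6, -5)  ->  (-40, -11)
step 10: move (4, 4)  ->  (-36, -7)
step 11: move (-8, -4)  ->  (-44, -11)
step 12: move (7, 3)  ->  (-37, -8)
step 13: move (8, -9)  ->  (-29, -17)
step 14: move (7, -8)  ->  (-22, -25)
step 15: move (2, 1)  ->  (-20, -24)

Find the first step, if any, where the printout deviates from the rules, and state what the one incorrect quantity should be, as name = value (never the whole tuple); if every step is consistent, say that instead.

step 8, x = -40

Recomputing the run from the initial state:
step 1: x = -15, y = 4
step 2: x = -18, y = 4
step 3: x = -13, y = 3
step 4: x = -16, y = 1
step 5: x = -16, y = 5
step 6: x = -24, y = 10
step 7: x = -32, y = 2
step 8: x = -40, y = -6
step 9: x = -34, y = -11
step 10: x = -30, y = -7
step 11: x = -38, y = -11
step 12: x = -31, y = -8
step 13: x = -23, y = -17
step 14: x = -16, y = -25
step 15: x = -14, y = -24
The first disagreement with the printout is at step 8, where the value should be x = -40.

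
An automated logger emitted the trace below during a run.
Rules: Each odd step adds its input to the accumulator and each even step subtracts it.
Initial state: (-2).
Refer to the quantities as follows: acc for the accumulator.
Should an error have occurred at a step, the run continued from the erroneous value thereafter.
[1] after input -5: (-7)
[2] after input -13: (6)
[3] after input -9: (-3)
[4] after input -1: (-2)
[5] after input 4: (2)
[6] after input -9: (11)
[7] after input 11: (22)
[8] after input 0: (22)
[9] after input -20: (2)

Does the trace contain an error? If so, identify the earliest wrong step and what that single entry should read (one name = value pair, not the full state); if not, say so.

step 1: acc = -2 + -5 = -7 -> matches
step 2: acc = -7 - -13 = 6 -> in agreement
step 3: acc = 6 + -9 = -3 -> consistent with the trace
step 4: acc = -3 - -1 = -2 -> in agreement
step 5: acc = -2 + 4 = 2 -> checks out
step 6: acc = 2 - -9 = 11 -> verified
step 7: acc = 11 + 11 = 22 -> agrees with the trace
step 8: acc = 22 - 0 = 22 -> confirmed correct
step 9: acc = 22 + -20 = 2 -> exactly as logged
All entries verified; no error found.

no error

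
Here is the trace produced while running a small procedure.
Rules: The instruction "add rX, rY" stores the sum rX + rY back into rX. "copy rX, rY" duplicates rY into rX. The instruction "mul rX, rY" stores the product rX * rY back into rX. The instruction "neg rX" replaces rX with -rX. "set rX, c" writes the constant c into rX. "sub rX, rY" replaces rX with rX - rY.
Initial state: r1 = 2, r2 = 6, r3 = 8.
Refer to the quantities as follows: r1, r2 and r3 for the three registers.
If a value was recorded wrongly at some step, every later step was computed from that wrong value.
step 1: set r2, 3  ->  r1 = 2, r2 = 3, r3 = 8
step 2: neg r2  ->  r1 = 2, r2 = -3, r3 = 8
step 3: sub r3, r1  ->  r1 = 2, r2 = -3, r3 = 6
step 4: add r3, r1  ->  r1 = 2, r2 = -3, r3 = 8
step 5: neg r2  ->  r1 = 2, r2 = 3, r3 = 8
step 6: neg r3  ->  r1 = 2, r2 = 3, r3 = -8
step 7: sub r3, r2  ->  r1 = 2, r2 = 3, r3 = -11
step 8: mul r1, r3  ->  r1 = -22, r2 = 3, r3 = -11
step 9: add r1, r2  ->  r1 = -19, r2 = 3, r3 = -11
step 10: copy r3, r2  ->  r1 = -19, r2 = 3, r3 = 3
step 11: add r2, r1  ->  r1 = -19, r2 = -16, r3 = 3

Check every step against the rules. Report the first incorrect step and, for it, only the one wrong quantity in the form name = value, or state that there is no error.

no error

1. r2 = 3 (same as recorded)
2. r2 = -(3) = -3 (matches)
3. r3 = 8 - 2 = 6 (consistent with the trace)
4. r3 = 6 + 2 = 8 (matches)
5. r2 = -(-3) = 3 (same as recorded)
6. r3 = -(8) = -8 (verified)
7. r3 = -8 - 3 = -11 (no discrepancy)
8. r1 = 2 * -11 = -22 (no discrepancy)
9. r1 = -22 + 3 = -19 (checks out)
10. r3 = 3 (agrees with the trace)
11. r2 = 3 + -19 = -16 (matches)
All entries verified; no error found.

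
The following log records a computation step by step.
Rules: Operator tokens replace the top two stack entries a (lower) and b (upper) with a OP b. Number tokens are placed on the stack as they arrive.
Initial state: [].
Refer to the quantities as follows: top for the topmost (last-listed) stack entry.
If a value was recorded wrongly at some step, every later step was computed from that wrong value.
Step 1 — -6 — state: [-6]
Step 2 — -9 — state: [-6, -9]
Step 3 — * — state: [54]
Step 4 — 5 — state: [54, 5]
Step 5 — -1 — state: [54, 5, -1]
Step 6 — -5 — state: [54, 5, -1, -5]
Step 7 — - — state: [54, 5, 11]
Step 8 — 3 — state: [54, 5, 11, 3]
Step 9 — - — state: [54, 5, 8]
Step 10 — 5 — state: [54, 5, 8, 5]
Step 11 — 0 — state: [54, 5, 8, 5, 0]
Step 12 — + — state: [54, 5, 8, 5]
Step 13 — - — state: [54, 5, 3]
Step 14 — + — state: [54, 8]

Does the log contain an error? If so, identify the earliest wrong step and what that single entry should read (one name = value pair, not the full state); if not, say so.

step 1: push -6: top = -6 -> no discrepancy
step 2: push -9: top = -9 -> verified
step 3: -6 * -9 = 54 -> checks out
step 4: push 5: top = 5 -> confirmed correct
step 5: push -1: top = -1 -> matches
step 6: push -5: top = -5 -> same as recorded
step 7: -1 - -5 = 4 -> the recorded entry deviates here
That makes step 7 the first incorrect line — top = 4 is what it should show.

step 7, top = 4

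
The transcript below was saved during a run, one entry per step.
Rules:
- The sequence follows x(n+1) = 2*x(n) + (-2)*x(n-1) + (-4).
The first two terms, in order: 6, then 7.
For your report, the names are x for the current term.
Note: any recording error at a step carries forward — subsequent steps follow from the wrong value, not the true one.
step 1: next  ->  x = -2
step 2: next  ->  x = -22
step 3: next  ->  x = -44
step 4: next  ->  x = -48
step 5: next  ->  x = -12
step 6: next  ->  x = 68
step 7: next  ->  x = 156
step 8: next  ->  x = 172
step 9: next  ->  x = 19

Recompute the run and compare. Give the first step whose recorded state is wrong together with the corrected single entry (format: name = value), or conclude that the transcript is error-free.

Recomputing the run from the initial state:
step 1: x = -2
step 2: x = -22
step 3: x = -44
step 4: x = -48
step 5: x = -12
step 6: x = 68
step 7: x = 156
step 8: x = 172
step 9: x = 28
The first disagreement with the transcript is at step 9, where the value should be x = 28.

step 9, x = 28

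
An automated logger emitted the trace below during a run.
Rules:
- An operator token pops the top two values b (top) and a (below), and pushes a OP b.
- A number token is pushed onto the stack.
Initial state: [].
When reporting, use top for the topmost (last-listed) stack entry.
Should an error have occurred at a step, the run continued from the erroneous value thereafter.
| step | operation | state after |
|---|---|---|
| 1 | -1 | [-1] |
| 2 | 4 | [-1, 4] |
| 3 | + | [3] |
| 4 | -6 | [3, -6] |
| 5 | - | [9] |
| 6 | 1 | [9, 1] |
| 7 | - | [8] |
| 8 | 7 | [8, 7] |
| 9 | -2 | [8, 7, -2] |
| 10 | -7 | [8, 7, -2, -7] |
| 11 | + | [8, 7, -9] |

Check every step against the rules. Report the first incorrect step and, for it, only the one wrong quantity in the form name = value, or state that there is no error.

Recomputing the run from the initial state:
step 1: [-1]
step 2: [-1, 4]
step 3: [3]
step 4: [3, -6]
step 5: [9]
step 6: [9, 1]
step 7: [8]
step 8: [8, 7]
step 9: [8, 7, -2]
step 10: [8, 7, -2, -7]
step 11: [8, 7, -9]
This matches the trace at every step.

no error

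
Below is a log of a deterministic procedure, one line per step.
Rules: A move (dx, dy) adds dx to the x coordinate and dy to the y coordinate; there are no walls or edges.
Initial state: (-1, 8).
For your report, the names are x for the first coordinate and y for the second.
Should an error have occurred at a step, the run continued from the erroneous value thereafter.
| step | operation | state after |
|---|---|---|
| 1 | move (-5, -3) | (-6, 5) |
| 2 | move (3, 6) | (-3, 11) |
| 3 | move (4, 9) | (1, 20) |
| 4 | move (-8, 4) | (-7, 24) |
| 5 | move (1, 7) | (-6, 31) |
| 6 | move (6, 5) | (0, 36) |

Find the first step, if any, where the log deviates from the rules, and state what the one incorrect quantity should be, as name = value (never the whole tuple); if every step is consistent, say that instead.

no error

step 1: x = -1 + (-5) = -6, y = 8 + (-3) = 5 -> checks out
step 2: x = -6 + (3) = -3, y = 5 + (6) = 11 -> confirmed correct
step 3: x = -3 + (4) = 1, y = 11 + (9) = 20 -> consistent with the log
step 4: x = 1 + (-8) = -7, y = 20 + (4) = 24 -> exactly as logged
step 5: x = -7 + (1) = -6, y = 24 + (7) = 31 -> no discrepancy
step 6: x = -6 + (6) = 0, y = 31 + (5) = 36 -> agrees with the log
The recomputation confirms every line.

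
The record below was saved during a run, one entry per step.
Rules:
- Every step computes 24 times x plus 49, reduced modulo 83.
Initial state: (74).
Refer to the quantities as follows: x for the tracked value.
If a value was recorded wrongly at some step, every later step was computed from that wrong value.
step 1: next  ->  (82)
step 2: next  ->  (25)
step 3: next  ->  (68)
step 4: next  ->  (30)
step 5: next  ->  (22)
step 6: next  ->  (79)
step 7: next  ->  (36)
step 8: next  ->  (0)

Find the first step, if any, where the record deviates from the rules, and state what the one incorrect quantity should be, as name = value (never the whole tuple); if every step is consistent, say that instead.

Recomputing the run from the initial state:
step 1: x = 82
step 2: x = 25
step 3: x = 68
step 4: x = 21
step 5: x = 55
step 6: x = 41
step 7: x = 37
step 8: x = 24
The first disagreement with the record is at step 4, where the value should be x = 21.

step 4, x = 21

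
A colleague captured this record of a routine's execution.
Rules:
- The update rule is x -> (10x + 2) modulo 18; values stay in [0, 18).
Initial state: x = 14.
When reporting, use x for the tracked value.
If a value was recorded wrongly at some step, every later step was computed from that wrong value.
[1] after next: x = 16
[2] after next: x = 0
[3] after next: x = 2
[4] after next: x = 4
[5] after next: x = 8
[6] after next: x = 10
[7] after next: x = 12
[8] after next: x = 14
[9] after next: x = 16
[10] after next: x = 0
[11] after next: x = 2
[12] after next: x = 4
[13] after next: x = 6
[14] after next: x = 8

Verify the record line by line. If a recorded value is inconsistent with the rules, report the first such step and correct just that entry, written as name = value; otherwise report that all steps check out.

step 5, x = 6

Step 1: x = (10*14 + 2) mod 18 = 16 — verified.
Step 2: x = (10*16 + 2) mod 18 = 0 — checks out.
Step 3: x = (10*0 + 2) mod 18 = 2 — consistent with the record.
Step 4: x = (10*2 + 2) mod 18 = 4 — checks out.
Step 5: x = (10*4 + 2) mod 18 = 6 — a discrepancy with the record.
So the first discrepancy is step 5, where the right value is x = 6.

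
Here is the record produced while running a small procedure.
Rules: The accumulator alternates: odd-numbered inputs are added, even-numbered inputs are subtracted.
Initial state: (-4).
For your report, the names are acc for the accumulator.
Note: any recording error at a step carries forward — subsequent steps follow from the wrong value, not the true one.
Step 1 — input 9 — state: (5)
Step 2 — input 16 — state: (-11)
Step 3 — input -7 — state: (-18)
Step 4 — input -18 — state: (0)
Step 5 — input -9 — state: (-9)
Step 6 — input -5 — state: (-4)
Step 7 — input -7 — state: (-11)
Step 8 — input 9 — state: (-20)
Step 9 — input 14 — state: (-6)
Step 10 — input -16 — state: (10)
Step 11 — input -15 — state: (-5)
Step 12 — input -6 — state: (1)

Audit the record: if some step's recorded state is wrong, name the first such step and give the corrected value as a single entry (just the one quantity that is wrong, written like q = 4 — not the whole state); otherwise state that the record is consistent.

no error

Recomputing the run from the initial state:
step 1: acc = 5
step 2: acc = -11
step 3: acc = -18
step 4: acc = 0
step 5: acc = -9
step 6: acc = -4
step 7: acc = -11
step 8: acc = -20
step 9: acc = -6
step 10: acc = 10
step 11: acc = -5
step 12: acc = 1
This matches the record at every step.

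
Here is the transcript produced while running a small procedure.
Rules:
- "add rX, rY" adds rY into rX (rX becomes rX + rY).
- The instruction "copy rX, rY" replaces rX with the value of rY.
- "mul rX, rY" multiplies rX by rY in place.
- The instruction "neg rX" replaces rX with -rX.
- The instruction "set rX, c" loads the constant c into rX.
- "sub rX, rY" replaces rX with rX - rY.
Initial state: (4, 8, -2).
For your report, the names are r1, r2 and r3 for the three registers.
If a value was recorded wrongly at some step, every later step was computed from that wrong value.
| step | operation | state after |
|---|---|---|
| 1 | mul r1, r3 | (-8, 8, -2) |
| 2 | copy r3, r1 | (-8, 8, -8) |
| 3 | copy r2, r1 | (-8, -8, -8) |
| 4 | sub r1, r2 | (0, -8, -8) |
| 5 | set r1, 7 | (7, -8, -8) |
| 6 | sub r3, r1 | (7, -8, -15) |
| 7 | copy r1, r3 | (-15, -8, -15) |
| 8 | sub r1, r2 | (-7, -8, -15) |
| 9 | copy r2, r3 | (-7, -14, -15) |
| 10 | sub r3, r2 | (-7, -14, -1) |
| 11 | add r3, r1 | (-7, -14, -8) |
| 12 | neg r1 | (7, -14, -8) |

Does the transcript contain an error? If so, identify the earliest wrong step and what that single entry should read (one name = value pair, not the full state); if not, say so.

1. r1 = 4 * -2 = -8 (agrees with the transcript)
2. r3 = -8 (exactly as logged)
3. r2 = -8 (consistent with the transcript)
4. r1 = -8 - -8 = 0 (checks out)
5. r1 = 7 (consistent with the transcript)
6. r3 = -8 - 7 = -15 (confirmed correct)
7. r1 = -15 (consistent with the transcript)
8. r1 = -15 - -8 = -7 (same as recorded)
9. r2 = -15 (this is not what the transcript shows)
So the first discrepancy is step 9, where the right value is r2 = -15.

step 9, r2 = -15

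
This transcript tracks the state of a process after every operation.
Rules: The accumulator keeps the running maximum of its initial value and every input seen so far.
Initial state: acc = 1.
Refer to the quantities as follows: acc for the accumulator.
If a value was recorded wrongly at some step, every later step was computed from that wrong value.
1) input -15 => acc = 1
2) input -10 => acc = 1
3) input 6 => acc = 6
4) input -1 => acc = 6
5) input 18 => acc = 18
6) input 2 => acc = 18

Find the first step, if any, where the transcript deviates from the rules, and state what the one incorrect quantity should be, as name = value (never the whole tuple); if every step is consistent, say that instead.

no error

step 1: acc = max(1, -15) = 1 -> checks out
step 2: acc = max(1, -10) = 1 -> no discrepancy
step 3: acc = max(1, 6) = 6 -> confirmed correct
step 4: acc = max(6, -1) = 6 -> confirmed correct
step 5: acc = max(6, 18) = 18 -> no discrepancy
step 6: acc = max(18, 2) = 18 -> checks out
All steps check out; nothing to correct.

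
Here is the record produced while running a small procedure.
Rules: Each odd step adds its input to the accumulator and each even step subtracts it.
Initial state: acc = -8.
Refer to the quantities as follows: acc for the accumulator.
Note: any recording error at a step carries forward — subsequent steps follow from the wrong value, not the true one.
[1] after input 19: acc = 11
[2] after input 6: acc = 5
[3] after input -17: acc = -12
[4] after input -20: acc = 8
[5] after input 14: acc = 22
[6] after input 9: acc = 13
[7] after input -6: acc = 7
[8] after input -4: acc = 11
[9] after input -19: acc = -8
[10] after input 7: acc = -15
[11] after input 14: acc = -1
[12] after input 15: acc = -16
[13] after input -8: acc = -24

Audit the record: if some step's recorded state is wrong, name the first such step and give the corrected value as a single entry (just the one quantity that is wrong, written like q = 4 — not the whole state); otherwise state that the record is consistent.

Recomputing the run from the initial state:
step 1: acc = 11
step 2: acc = 5
step 3: acc = -12
step 4: acc = 8
step 5: acc = 22
step 6: acc = 13
step 7: acc = 7
step 8: acc = 11
step 9: acc = -8
step 10: acc = -15
step 11: acc = -1
step 12: acc = -16
step 13: acc = -24
This matches the record at every step.

no error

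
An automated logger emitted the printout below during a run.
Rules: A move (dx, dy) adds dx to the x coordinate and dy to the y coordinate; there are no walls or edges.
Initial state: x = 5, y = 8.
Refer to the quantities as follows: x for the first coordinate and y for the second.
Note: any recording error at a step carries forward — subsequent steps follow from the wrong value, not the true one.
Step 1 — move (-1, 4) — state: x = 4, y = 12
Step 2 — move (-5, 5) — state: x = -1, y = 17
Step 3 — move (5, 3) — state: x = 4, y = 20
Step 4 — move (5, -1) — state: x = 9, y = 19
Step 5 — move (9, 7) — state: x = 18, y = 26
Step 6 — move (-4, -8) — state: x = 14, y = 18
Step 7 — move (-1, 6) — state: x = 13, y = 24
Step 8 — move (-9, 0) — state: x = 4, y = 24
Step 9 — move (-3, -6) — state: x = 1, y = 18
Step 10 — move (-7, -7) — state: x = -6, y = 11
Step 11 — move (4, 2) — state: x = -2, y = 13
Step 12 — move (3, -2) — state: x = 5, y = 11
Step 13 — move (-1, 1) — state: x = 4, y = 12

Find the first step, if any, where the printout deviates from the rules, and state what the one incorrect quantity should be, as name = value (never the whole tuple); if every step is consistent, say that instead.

step 12, x = 1

step 1: x = 5 + (-1) = 4, y = 8 + (4) = 12 -> consistent with the printout
step 2: x = 4 + (-5) = -1, y = 12 + (5) = 17 -> matches
step 3: x = -1 + (5) = 4, y = 17 + (3) = 20 -> in agreement
step 4: x = 4 + (5) = 9, y = 20 + (-1) = 19 -> exactly as logged
step 5: x = 9 + (9) = 18, y = 19 + (7) = 26 -> in agreement
step 6: x = 18 + (-4) = 14, y = 26 + (-8) = 18 -> no discrepancy
step 7: x = 14 + (-1) = 13, y = 18 + (6) = 24 -> in agreement
step 8: x = 13 + (-9) = 4, y = 24 + (0) = 24 -> confirmed correct
step 9: x = 4 + (-3) = 1, y = 24 + (-6) = 18 -> checks out
step 10: x = 1 + (-7) = -6, y = 18 + (-7) = 11 -> exactly as logged
step 11: x = -6 + (4) = -2, y = 11 + (2) = 13 -> matches
step 12: x = -2 + (3) = 1, y = 13 + (-2) = 11 -> the entry is off here
Conclusion: step 12 carries the first error; the entry should be x = 1.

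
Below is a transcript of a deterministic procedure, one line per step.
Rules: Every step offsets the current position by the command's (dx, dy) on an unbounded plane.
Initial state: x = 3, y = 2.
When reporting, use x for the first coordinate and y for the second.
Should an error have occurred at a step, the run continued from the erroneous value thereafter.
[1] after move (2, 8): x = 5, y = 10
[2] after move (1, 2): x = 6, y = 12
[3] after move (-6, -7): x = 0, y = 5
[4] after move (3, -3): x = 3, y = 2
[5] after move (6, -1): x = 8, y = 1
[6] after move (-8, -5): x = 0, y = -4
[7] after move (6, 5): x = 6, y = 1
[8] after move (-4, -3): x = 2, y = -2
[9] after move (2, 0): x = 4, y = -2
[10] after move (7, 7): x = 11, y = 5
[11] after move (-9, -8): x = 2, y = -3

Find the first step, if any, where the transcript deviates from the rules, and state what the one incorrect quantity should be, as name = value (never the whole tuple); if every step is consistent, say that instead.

step 5, x = 9

1. x = 3 + (2) = 5, y = 2 + (8) = 10 (same as recorded)
2. x = 5 + (1) = 6, y = 10 + (2) = 12 (verified)
3. x = 6 + (-6) = 0, y = 12 + (-7) = 5 (matches)
4. x = 0 + (3) = 3, y = 5 + (-3) = 2 (consistent with the transcript)
5. x = 3 + (6) = 9, y = 2 + (-1) = 1 (this is not what the transcript shows)
So the first discrepancy is step 5, where the right value is x = 9.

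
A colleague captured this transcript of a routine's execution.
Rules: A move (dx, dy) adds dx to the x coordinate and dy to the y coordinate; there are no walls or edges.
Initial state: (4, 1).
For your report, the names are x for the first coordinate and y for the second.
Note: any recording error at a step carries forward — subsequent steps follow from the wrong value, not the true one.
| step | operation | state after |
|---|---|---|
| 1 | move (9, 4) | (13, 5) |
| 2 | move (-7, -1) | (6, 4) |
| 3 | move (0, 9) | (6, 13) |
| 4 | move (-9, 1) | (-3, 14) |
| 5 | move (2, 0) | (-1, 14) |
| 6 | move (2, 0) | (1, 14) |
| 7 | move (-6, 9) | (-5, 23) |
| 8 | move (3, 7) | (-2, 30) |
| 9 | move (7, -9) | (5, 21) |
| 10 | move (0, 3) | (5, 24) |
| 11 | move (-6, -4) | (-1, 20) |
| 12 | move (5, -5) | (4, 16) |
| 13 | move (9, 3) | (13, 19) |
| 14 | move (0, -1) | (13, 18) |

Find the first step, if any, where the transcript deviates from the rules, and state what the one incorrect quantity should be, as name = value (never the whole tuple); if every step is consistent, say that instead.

step 12, y = 15

step 1: x = 4 + (9) = 13, y = 1 + (4) = 5 -> checks out
step 2: x = 13 + (-7) = 6, y = 5 + (-1) = 4 -> no discrepancy
step 3: x = 6 + (0) = 6, y = 4 + (9) = 13 -> same as recorded
step 4: x = 6 + (-9) = -3, y = 13 + (1) = 14 -> no discrepancy
step 5: x = -3 + (2) = -1, y = 14 + (0) = 14 -> in agreement
step 6: x = -1 + (2) = 1, y = 14 + (0) = 14 -> agrees with the transcript
step 7: x = 1 + (-6) = -5, y = 14 + (9) = 23 -> matches
step 8: x = -5 + (3) = -2, y = 23 + (7) = 30 -> in agreement
step 9: x = -2 + (7) = 5, y = 30 + (-9) = 21 -> verified
step 10: x = 5 + (0) = 5, y = 21 + (3) = 24 -> no discrepancy
step 11: x = 5 + (-6) = -1, y = 24 + (-4) = 20 -> consistent with the transcript
step 12: x = -1 + (5) = 4, y = 20 + (-5) = 15 -> the recorded entry deviates here
First incorrect step: 12; the correct value is y = 15.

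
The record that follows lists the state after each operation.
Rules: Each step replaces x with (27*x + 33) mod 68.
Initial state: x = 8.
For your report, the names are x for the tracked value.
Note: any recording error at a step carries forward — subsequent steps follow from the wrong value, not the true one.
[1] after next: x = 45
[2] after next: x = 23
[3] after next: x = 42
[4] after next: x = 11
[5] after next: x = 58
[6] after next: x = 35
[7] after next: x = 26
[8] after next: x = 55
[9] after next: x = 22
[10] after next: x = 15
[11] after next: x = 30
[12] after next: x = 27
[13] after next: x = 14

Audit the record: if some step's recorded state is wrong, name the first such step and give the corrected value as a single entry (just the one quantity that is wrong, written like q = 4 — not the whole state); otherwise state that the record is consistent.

Recomputing the run from the initial state:
step 1: x = 45
step 2: x = 24
step 3: x = 1
step 4: x = 60
step 5: x = 21
step 6: x = 56
step 7: x = 49
step 8: x = 64
step 9: x = 61
step 10: x = 48
step 11: x = 37
step 12: x = 12
step 13: x = 17
The first disagreement with the record is at step 2, where the value should be x = 24.

step 2, x = 24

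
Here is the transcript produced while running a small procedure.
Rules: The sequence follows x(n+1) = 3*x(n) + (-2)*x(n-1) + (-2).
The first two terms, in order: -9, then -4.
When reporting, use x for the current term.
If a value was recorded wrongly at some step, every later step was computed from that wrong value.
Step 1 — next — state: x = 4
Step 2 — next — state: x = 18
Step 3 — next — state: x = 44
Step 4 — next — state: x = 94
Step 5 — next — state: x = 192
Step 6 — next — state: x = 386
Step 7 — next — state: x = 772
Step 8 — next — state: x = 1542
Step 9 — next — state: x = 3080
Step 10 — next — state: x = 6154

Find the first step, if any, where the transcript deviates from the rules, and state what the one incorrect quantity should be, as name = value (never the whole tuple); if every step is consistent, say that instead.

no error

Recomputing the run from the initial state:
step 1: x = 4
step 2: x = 18
step 3: x = 44
step 4: x = 94
step 5: x = 192
step 6: x = 386
step 7: x = 772
step 8: x = 1542
step 9: x = 3080
step 10: x = 6154
This matches the transcript at every step.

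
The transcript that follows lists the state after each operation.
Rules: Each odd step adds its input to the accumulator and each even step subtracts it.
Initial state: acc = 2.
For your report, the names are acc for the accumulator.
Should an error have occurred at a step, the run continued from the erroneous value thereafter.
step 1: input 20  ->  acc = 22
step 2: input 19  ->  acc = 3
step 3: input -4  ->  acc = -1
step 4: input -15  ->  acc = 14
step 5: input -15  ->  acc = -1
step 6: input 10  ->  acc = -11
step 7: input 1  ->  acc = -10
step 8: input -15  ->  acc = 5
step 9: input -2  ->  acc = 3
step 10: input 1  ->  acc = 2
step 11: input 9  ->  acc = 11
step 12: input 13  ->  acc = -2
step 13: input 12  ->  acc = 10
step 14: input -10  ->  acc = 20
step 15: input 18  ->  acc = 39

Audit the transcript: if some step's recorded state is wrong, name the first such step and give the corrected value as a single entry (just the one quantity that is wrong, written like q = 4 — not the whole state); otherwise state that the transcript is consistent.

step 15, acc = 38

Recomputing the run from the initial state:
step 1: acc = 22
step 2: acc = 3
step 3: acc = -1
step 4: acc = 14
step 5: acc = -1
step 6: acc = -11
step 7: acc = -10
step 8: acc = 5
step 9: acc = 3
step 10: acc = 2
step 11: acc = 11
step 12: acc = -2
step 13: acc = 10
step 14: acc = 20
step 15: acc = 38
The first disagreement with the transcript is at step 15, where the value should be acc = 38.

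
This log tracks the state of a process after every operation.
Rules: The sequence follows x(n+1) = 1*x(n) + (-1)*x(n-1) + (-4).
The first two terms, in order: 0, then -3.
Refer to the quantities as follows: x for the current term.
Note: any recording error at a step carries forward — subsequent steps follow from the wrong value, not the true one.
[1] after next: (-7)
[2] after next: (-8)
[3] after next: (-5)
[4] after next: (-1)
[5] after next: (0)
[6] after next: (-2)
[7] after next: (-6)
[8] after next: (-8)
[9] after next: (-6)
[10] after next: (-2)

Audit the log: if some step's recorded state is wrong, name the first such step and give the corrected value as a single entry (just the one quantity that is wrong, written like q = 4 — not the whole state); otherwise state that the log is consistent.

step 1: x = 1*(-3) + (-1)*(0) + (-4) = -7 -> exactly as logged
step 2: x = 1*(-7) + (-1)*(-3) + (-4) = -8 -> exactly as logged
step 3: x = 1*(-8) + (-1)*(-7) + (-4) = -5 -> agrees with the log
step 4: x = 1*(-5) + (-1)*(-8) + (-4) = -1 -> same as recorded
step 5: x = 1*(-1) + (-1)*(-5) + (-4) = 0 -> checks out
step 6: x = 1*(0) + (-1)*(-1) + (-4) = -3 -> the log disagrees here
The earliest wrong entry is at step 6: it should read x = -3.

step 6, x = -3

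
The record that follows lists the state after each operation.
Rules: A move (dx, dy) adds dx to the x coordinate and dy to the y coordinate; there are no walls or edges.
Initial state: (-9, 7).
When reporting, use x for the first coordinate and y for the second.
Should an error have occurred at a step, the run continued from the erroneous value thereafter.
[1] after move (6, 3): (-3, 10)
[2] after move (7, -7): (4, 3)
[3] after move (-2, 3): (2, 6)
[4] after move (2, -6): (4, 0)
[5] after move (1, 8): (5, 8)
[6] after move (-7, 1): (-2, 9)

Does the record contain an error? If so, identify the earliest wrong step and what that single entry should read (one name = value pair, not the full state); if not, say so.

no error

step 1: x = -9 + (6) = -3, y = 7 + (3) = 10 -> consistent with the record
step 2: x = -3 + (7) = 4, y = 10 + (-7) = 3 -> matches
step 3: x = 4 + (-2) = 2, y = 3 + (3) = 6 -> in agreement
step 4: x = 2 + (2) = 4, y = 6 + (-6) = 0 -> confirmed correct
step 5: x = 4 + (1) = 5, y = 0 + (8) = 8 -> no discrepancy
step 6: x = 5 + (-7) = -2, y = 8 + (1) = 9 -> verified
The whole run recomputes cleanly — no discrepancies.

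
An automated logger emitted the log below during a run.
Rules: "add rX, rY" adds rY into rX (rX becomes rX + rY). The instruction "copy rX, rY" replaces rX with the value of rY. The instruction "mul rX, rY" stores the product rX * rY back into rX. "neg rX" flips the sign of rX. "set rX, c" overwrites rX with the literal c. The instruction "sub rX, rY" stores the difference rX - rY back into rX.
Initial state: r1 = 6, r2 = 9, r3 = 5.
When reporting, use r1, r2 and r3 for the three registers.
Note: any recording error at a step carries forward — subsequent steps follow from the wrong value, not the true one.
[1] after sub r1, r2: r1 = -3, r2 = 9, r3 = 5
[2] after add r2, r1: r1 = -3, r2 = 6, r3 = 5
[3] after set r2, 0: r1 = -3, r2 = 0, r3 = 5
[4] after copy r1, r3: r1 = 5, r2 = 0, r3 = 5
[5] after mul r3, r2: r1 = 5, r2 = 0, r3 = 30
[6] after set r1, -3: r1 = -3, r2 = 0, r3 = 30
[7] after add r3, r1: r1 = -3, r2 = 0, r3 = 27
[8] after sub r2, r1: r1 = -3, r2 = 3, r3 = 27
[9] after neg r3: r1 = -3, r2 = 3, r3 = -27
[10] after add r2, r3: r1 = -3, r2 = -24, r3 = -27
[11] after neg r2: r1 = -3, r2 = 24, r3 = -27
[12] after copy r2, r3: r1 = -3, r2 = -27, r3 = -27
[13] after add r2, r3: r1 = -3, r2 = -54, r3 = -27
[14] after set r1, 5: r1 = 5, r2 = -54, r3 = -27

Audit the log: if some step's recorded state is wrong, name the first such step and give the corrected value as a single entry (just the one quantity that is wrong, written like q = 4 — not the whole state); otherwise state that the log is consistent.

step 5, r3 = 0

step 1: r1 = 6 - 9 = -3 -> same as recorded
step 2: r2 = 9 + -3 = 6 -> matches
step 3: r2 = 0 -> in agreement
step 4: r1 = 5 -> checks out
step 5: r3 = 5 * 0 = 0 -> first mismatch against the log
So the first discrepancy is step 5, where the right value is r3 = 0.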